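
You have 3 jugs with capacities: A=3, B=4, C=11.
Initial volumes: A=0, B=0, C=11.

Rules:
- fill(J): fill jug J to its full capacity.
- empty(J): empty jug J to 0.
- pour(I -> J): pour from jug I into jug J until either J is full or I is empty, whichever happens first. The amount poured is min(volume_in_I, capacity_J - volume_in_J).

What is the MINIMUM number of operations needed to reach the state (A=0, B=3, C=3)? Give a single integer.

Answer: 5

Derivation:
BFS from (A=0, B=0, C=11). One shortest path:
  1. fill(A) -> (A=3 B=0 C=11)
  2. empty(C) -> (A=3 B=0 C=0)
  3. pour(A -> B) -> (A=0 B=3 C=0)
  4. fill(A) -> (A=3 B=3 C=0)
  5. pour(A -> C) -> (A=0 B=3 C=3)
Reached target in 5 moves.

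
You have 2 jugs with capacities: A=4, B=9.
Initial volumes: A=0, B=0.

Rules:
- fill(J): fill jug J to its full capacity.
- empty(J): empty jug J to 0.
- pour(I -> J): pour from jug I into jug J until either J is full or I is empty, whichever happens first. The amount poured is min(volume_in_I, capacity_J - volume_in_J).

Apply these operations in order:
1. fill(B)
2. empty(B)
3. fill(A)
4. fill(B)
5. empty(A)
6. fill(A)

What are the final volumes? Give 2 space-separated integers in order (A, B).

Answer: 4 9

Derivation:
Step 1: fill(B) -> (A=0 B=9)
Step 2: empty(B) -> (A=0 B=0)
Step 3: fill(A) -> (A=4 B=0)
Step 4: fill(B) -> (A=4 B=9)
Step 5: empty(A) -> (A=0 B=9)
Step 6: fill(A) -> (A=4 B=9)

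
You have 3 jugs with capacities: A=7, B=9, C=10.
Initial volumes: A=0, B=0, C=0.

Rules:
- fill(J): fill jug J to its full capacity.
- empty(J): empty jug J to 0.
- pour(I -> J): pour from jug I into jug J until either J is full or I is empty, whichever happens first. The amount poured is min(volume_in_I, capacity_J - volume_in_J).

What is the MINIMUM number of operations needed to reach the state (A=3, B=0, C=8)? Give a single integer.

Answer: 7

Derivation:
BFS from (A=0, B=0, C=0). One shortest path:
  1. fill(C) -> (A=0 B=0 C=10)
  2. pour(C -> A) -> (A=7 B=0 C=3)
  3. pour(A -> B) -> (A=0 B=7 C=3)
  4. pour(C -> A) -> (A=3 B=7 C=0)
  5. fill(C) -> (A=3 B=7 C=10)
  6. pour(C -> B) -> (A=3 B=9 C=8)
  7. empty(B) -> (A=3 B=0 C=8)
Reached target in 7 moves.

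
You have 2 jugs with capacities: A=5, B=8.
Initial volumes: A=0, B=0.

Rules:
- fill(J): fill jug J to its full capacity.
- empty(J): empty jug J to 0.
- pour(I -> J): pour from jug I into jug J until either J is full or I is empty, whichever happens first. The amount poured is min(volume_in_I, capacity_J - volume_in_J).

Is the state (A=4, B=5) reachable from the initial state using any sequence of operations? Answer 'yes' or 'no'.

Answer: no

Derivation:
BFS explored all 26 reachable states.
Reachable set includes: (0,0), (0,1), (0,2), (0,3), (0,4), (0,5), (0,6), (0,7), (0,8), (1,0), (1,8), (2,0) ...
Target (A=4, B=5) not in reachable set → no.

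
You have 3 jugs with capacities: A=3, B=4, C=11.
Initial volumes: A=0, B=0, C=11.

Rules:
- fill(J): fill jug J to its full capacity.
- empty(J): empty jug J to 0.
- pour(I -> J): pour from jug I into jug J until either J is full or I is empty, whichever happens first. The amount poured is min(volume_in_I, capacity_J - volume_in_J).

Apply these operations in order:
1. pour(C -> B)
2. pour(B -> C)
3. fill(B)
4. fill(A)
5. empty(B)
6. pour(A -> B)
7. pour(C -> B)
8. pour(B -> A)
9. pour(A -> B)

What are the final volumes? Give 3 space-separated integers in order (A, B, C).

Step 1: pour(C -> B) -> (A=0 B=4 C=7)
Step 2: pour(B -> C) -> (A=0 B=0 C=11)
Step 3: fill(B) -> (A=0 B=4 C=11)
Step 4: fill(A) -> (A=3 B=4 C=11)
Step 5: empty(B) -> (A=3 B=0 C=11)
Step 6: pour(A -> B) -> (A=0 B=3 C=11)
Step 7: pour(C -> B) -> (A=0 B=4 C=10)
Step 8: pour(B -> A) -> (A=3 B=1 C=10)
Step 9: pour(A -> B) -> (A=0 B=4 C=10)

Answer: 0 4 10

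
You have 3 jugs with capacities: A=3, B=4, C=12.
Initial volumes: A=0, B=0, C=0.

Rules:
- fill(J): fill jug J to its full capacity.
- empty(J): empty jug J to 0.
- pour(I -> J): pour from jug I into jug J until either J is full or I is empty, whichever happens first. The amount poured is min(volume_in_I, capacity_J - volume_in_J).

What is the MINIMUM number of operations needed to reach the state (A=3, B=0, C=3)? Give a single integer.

BFS from (A=0, B=0, C=0). One shortest path:
  1. fill(A) -> (A=3 B=0 C=0)
  2. pour(A -> C) -> (A=0 B=0 C=3)
  3. fill(A) -> (A=3 B=0 C=3)
Reached target in 3 moves.

Answer: 3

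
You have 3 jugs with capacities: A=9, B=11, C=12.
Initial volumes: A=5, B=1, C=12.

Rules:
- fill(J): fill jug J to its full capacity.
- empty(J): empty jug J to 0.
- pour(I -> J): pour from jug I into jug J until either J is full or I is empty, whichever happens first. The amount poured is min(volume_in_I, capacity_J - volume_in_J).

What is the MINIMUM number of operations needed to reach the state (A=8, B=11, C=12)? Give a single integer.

Answer: 4

Derivation:
BFS from (A=5, B=1, C=12). One shortest path:
  1. fill(A) -> (A=9 B=1 C=12)
  2. pour(A -> B) -> (A=0 B=10 C=12)
  3. fill(A) -> (A=9 B=10 C=12)
  4. pour(A -> B) -> (A=8 B=11 C=12)
Reached target in 4 moves.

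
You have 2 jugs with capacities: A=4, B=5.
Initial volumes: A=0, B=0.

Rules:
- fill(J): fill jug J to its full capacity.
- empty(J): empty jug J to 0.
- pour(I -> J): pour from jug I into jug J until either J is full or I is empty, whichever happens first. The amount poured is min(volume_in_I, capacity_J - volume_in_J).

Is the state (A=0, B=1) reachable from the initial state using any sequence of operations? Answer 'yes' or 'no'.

BFS from (A=0, B=0):
  1. fill(B) -> (A=0 B=5)
  2. pour(B -> A) -> (A=4 B=1)
  3. empty(A) -> (A=0 B=1)
Target reached → yes.

Answer: yes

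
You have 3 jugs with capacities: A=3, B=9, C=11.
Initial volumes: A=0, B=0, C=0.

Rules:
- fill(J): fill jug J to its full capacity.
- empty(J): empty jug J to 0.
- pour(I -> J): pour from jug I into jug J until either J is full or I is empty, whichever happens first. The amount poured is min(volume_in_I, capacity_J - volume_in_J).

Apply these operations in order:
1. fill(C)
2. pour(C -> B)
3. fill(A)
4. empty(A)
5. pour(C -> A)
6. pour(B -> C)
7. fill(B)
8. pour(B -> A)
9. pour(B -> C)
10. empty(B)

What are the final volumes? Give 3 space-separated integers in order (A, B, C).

Step 1: fill(C) -> (A=0 B=0 C=11)
Step 2: pour(C -> B) -> (A=0 B=9 C=2)
Step 3: fill(A) -> (A=3 B=9 C=2)
Step 4: empty(A) -> (A=0 B=9 C=2)
Step 5: pour(C -> A) -> (A=2 B=9 C=0)
Step 6: pour(B -> C) -> (A=2 B=0 C=9)
Step 7: fill(B) -> (A=2 B=9 C=9)
Step 8: pour(B -> A) -> (A=3 B=8 C=9)
Step 9: pour(B -> C) -> (A=3 B=6 C=11)
Step 10: empty(B) -> (A=3 B=0 C=11)

Answer: 3 0 11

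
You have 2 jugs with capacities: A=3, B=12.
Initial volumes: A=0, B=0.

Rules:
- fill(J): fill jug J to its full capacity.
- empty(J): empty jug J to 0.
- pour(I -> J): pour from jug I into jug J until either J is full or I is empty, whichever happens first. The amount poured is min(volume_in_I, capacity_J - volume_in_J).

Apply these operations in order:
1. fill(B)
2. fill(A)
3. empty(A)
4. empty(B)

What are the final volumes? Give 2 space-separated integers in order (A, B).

Step 1: fill(B) -> (A=0 B=12)
Step 2: fill(A) -> (A=3 B=12)
Step 3: empty(A) -> (A=0 B=12)
Step 4: empty(B) -> (A=0 B=0)

Answer: 0 0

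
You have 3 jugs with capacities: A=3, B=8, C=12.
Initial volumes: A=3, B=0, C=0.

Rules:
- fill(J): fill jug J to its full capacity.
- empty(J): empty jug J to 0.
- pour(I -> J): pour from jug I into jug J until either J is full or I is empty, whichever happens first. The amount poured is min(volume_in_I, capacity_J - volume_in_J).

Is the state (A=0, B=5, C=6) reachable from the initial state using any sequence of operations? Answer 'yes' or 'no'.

BFS from (A=3, B=0, C=0):
  1. fill(B) -> (A=3 B=8 C=0)
  2. pour(A -> C) -> (A=0 B=8 C=3)
  3. pour(B -> A) -> (A=3 B=5 C=3)
  4. pour(A -> C) -> (A=0 B=5 C=6)
Target reached → yes.

Answer: yes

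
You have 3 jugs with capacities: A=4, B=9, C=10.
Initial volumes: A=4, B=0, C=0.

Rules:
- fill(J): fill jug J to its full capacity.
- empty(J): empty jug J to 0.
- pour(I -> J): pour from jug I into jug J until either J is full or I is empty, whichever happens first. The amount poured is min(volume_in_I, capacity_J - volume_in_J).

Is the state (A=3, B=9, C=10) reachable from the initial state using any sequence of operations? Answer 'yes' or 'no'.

BFS from (A=4, B=0, C=0):
  1. fill(B) -> (A=4 B=9 C=0)
  2. pour(B -> C) -> (A=4 B=0 C=9)
  3. fill(B) -> (A=4 B=9 C=9)
  4. pour(A -> C) -> (A=3 B=9 C=10)
Target reached → yes.

Answer: yes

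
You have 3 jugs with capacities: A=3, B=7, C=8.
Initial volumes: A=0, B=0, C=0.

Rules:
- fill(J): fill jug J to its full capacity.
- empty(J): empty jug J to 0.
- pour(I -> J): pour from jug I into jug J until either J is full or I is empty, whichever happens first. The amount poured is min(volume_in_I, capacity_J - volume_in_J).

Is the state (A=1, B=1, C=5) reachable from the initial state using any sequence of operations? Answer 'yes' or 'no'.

Answer: no

Derivation:
BFS explored all 204 reachable states.
Reachable set includes: (0,0,0), (0,0,1), (0,0,2), (0,0,3), (0,0,4), (0,0,5), (0,0,6), (0,0,7), (0,0,8), (0,1,0), (0,1,1), (0,1,2) ...
Target (A=1, B=1, C=5) not in reachable set → no.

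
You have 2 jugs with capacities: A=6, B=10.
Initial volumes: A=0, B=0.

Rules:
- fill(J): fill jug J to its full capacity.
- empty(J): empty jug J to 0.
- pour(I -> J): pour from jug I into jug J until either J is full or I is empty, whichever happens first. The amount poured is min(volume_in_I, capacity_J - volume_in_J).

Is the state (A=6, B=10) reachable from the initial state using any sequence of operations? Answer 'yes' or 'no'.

BFS from (A=0, B=0):
  1. fill(A) -> (A=6 B=0)
  2. fill(B) -> (A=6 B=10)
Target reached → yes.

Answer: yes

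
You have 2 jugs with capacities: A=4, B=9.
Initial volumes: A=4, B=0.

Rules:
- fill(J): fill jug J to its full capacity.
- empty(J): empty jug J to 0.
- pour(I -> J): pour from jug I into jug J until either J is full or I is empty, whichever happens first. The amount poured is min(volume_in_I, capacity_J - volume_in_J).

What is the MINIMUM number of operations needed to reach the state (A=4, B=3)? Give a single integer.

BFS from (A=4, B=0). One shortest path:
  1. pour(A -> B) -> (A=0 B=4)
  2. fill(A) -> (A=4 B=4)
  3. pour(A -> B) -> (A=0 B=8)
  4. fill(A) -> (A=4 B=8)
  5. pour(A -> B) -> (A=3 B=9)
  6. empty(B) -> (A=3 B=0)
  7. pour(A -> B) -> (A=0 B=3)
  8. fill(A) -> (A=4 B=3)
Reached target in 8 moves.

Answer: 8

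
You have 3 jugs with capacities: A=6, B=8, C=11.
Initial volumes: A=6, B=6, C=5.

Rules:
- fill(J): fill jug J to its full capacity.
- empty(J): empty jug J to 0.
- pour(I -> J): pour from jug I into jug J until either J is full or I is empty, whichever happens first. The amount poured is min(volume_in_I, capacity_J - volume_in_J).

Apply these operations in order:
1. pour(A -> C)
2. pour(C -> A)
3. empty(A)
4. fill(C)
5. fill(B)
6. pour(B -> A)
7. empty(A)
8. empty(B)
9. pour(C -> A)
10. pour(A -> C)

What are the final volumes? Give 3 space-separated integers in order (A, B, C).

Step 1: pour(A -> C) -> (A=0 B=6 C=11)
Step 2: pour(C -> A) -> (A=6 B=6 C=5)
Step 3: empty(A) -> (A=0 B=6 C=5)
Step 4: fill(C) -> (A=0 B=6 C=11)
Step 5: fill(B) -> (A=0 B=8 C=11)
Step 6: pour(B -> A) -> (A=6 B=2 C=11)
Step 7: empty(A) -> (A=0 B=2 C=11)
Step 8: empty(B) -> (A=0 B=0 C=11)
Step 9: pour(C -> A) -> (A=6 B=0 C=5)
Step 10: pour(A -> C) -> (A=0 B=0 C=11)

Answer: 0 0 11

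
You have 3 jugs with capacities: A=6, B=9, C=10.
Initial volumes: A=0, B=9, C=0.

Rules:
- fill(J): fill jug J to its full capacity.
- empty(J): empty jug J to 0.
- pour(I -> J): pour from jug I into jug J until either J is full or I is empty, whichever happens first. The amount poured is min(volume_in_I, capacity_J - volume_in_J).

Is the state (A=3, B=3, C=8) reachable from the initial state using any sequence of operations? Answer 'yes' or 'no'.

Answer: no

Derivation:
BFS explored all 410 reachable states.
Reachable set includes: (0,0,0), (0,0,1), (0,0,2), (0,0,3), (0,0,4), (0,0,5), (0,0,6), (0,0,7), (0,0,8), (0,0,9), (0,0,10), (0,1,0) ...
Target (A=3, B=3, C=8) not in reachable set → no.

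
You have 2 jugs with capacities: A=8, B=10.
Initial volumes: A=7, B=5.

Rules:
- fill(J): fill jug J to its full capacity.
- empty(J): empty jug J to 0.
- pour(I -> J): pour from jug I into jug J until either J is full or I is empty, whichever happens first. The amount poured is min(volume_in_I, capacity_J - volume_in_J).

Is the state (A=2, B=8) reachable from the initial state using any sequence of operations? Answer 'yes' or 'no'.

Answer: no

Derivation:
BFS explored all 37 reachable states.
Reachable set includes: (0,0), (0,1), (0,2), (0,3), (0,4), (0,5), (0,6), (0,7), (0,8), (0,9), (0,10), (1,0) ...
Target (A=2, B=8) not in reachable set → no.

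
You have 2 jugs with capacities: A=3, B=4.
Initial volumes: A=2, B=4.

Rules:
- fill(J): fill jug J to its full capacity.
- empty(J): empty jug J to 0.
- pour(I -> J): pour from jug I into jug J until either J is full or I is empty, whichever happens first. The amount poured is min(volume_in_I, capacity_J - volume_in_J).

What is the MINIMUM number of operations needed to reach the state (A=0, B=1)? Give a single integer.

BFS from (A=2, B=4). One shortest path:
  1. empty(A) -> (A=0 B=4)
  2. pour(B -> A) -> (A=3 B=1)
  3. empty(A) -> (A=0 B=1)
Reached target in 3 moves.

Answer: 3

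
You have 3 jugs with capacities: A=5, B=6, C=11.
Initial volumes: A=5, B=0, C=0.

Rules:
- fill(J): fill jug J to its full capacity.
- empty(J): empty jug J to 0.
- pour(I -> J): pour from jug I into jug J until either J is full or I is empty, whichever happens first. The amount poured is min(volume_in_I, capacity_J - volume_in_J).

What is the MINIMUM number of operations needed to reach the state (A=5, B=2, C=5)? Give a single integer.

BFS from (A=5, B=0, C=0). One shortest path:
  1. empty(A) -> (A=0 B=0 C=0)
  2. fill(B) -> (A=0 B=6 C=0)
  3. pour(B -> A) -> (A=5 B=1 C=0)
  4. pour(A -> C) -> (A=0 B=1 C=5)
  5. pour(B -> A) -> (A=1 B=0 C=5)
  6. fill(B) -> (A=1 B=6 C=5)
  7. pour(B -> A) -> (A=5 B=2 C=5)
Reached target in 7 moves.

Answer: 7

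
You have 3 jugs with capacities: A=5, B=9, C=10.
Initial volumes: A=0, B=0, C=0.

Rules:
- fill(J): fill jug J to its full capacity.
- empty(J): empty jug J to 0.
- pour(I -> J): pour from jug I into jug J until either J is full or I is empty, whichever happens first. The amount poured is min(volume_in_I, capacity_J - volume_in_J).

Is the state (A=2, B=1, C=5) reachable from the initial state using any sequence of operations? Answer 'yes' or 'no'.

BFS explored all 372 reachable states.
Reachable set includes: (0,0,0), (0,0,1), (0,0,2), (0,0,3), (0,0,4), (0,0,5), (0,0,6), (0,0,7), (0,0,8), (0,0,9), (0,0,10), (0,1,0) ...
Target (A=2, B=1, C=5) not in reachable set → no.

Answer: no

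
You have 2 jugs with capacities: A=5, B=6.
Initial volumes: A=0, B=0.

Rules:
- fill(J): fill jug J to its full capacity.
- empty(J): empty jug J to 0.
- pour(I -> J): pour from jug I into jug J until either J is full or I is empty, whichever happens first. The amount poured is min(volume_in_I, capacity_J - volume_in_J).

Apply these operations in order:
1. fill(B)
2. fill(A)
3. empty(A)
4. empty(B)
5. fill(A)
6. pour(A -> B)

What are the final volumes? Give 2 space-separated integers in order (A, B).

Answer: 0 5

Derivation:
Step 1: fill(B) -> (A=0 B=6)
Step 2: fill(A) -> (A=5 B=6)
Step 3: empty(A) -> (A=0 B=6)
Step 4: empty(B) -> (A=0 B=0)
Step 5: fill(A) -> (A=5 B=0)
Step 6: pour(A -> B) -> (A=0 B=5)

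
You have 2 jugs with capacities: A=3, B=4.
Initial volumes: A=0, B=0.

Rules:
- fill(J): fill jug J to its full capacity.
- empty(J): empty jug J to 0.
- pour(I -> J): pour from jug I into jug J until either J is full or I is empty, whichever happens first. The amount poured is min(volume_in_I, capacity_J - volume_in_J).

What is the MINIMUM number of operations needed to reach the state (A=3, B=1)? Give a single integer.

Answer: 2

Derivation:
BFS from (A=0, B=0). One shortest path:
  1. fill(B) -> (A=0 B=4)
  2. pour(B -> A) -> (A=3 B=1)
Reached target in 2 moves.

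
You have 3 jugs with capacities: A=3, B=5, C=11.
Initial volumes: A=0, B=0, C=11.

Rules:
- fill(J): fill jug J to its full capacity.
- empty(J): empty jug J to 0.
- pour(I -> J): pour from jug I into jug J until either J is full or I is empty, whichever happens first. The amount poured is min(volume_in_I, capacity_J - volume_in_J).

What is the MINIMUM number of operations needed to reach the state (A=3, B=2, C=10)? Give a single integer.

Answer: 7

Derivation:
BFS from (A=0, B=0, C=11). One shortest path:
  1. fill(B) -> (A=0 B=5 C=11)
  2. empty(C) -> (A=0 B=5 C=0)
  3. pour(B -> C) -> (A=0 B=0 C=5)
  4. fill(B) -> (A=0 B=5 C=5)
  5. pour(B -> C) -> (A=0 B=0 C=10)
  6. fill(B) -> (A=0 B=5 C=10)
  7. pour(B -> A) -> (A=3 B=2 C=10)
Reached target in 7 moves.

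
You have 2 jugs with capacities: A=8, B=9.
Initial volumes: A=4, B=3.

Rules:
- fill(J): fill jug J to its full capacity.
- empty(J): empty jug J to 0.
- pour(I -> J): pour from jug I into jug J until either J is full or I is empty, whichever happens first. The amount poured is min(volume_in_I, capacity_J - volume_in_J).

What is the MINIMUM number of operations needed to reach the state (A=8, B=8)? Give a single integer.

BFS from (A=4, B=3). One shortest path:
  1. pour(B -> A) -> (A=7 B=0)
  2. fill(B) -> (A=7 B=9)
  3. pour(B -> A) -> (A=8 B=8)
Reached target in 3 moves.

Answer: 3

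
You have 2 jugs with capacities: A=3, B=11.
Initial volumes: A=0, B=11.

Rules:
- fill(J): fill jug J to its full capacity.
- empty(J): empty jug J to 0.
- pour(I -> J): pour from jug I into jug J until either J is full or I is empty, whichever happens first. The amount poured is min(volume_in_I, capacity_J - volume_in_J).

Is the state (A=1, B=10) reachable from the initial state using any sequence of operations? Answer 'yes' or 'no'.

Answer: no

Derivation:
BFS explored all 28 reachable states.
Reachable set includes: (0,0), (0,1), (0,2), (0,3), (0,4), (0,5), (0,6), (0,7), (0,8), (0,9), (0,10), (0,11) ...
Target (A=1, B=10) not in reachable set → no.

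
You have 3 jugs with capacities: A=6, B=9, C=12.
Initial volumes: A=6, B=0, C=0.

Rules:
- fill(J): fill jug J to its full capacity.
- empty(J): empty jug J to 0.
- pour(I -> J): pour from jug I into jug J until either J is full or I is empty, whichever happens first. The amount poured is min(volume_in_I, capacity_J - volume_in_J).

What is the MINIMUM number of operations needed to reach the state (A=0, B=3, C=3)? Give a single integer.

BFS from (A=6, B=0, C=0). One shortest path:
  1. empty(A) -> (A=0 B=0 C=0)
  2. fill(C) -> (A=0 B=0 C=12)
  3. pour(C -> B) -> (A=0 B=9 C=3)
  4. pour(B -> A) -> (A=6 B=3 C=3)
  5. empty(A) -> (A=0 B=3 C=3)
Reached target in 5 moves.

Answer: 5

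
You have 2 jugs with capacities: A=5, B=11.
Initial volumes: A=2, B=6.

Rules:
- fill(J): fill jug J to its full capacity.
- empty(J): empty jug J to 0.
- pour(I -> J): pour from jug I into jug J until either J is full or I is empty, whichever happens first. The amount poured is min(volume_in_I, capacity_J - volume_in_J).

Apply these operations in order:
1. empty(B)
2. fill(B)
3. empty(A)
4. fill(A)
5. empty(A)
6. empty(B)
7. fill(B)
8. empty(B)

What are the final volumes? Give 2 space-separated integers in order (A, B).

Answer: 0 0

Derivation:
Step 1: empty(B) -> (A=2 B=0)
Step 2: fill(B) -> (A=2 B=11)
Step 3: empty(A) -> (A=0 B=11)
Step 4: fill(A) -> (A=5 B=11)
Step 5: empty(A) -> (A=0 B=11)
Step 6: empty(B) -> (A=0 B=0)
Step 7: fill(B) -> (A=0 B=11)
Step 8: empty(B) -> (A=0 B=0)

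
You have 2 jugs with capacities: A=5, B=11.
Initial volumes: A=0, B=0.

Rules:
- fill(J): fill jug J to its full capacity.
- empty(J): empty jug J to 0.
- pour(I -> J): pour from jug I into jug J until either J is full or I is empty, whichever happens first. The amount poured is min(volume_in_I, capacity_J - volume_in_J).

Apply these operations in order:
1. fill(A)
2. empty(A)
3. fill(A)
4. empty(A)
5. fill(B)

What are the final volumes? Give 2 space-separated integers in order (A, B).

Answer: 0 11

Derivation:
Step 1: fill(A) -> (A=5 B=0)
Step 2: empty(A) -> (A=0 B=0)
Step 3: fill(A) -> (A=5 B=0)
Step 4: empty(A) -> (A=0 B=0)
Step 5: fill(B) -> (A=0 B=11)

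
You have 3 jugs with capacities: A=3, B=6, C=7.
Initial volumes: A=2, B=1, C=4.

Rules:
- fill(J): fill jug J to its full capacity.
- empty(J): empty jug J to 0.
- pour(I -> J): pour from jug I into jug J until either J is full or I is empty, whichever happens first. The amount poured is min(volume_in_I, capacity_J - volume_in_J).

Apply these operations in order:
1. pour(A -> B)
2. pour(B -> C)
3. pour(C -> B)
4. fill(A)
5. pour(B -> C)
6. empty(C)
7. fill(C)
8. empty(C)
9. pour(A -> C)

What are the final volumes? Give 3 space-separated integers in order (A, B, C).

Answer: 0 0 3

Derivation:
Step 1: pour(A -> B) -> (A=0 B=3 C=4)
Step 2: pour(B -> C) -> (A=0 B=0 C=7)
Step 3: pour(C -> B) -> (A=0 B=6 C=1)
Step 4: fill(A) -> (A=3 B=6 C=1)
Step 5: pour(B -> C) -> (A=3 B=0 C=7)
Step 6: empty(C) -> (A=3 B=0 C=0)
Step 7: fill(C) -> (A=3 B=0 C=7)
Step 8: empty(C) -> (A=3 B=0 C=0)
Step 9: pour(A -> C) -> (A=0 B=0 C=3)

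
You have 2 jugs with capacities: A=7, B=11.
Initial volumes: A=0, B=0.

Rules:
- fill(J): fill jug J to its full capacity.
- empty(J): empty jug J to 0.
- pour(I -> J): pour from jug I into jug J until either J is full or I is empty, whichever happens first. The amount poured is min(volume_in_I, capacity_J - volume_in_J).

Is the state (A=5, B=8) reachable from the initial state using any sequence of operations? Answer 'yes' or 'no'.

BFS explored all 36 reachable states.
Reachable set includes: (0,0), (0,1), (0,2), (0,3), (0,4), (0,5), (0,6), (0,7), (0,8), (0,9), (0,10), (0,11) ...
Target (A=5, B=8) not in reachable set → no.

Answer: no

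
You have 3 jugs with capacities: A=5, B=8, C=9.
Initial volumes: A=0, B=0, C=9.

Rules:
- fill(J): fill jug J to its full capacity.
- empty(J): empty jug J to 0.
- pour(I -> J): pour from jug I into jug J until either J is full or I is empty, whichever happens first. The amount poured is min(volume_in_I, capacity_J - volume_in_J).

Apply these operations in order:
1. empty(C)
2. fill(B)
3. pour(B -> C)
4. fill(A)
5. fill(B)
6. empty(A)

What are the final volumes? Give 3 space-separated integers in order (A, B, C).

Step 1: empty(C) -> (A=0 B=0 C=0)
Step 2: fill(B) -> (A=0 B=8 C=0)
Step 3: pour(B -> C) -> (A=0 B=0 C=8)
Step 4: fill(A) -> (A=5 B=0 C=8)
Step 5: fill(B) -> (A=5 B=8 C=8)
Step 6: empty(A) -> (A=0 B=8 C=8)

Answer: 0 8 8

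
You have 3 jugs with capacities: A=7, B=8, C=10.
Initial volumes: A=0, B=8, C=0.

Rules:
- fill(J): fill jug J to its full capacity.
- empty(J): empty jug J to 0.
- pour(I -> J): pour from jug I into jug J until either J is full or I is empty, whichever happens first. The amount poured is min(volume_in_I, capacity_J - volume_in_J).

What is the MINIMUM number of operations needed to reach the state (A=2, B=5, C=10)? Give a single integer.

BFS from (A=0, B=8, C=0). One shortest path:
  1. fill(A) -> (A=7 B=8 C=0)
  2. pour(B -> C) -> (A=7 B=0 C=8)
  3. pour(A -> C) -> (A=5 B=0 C=10)
  4. pour(C -> B) -> (A=5 B=8 C=2)
  5. empty(B) -> (A=5 B=0 C=2)
  6. pour(A -> B) -> (A=0 B=5 C=2)
  7. pour(C -> A) -> (A=2 B=5 C=0)
  8. fill(C) -> (A=2 B=5 C=10)
Reached target in 8 moves.

Answer: 8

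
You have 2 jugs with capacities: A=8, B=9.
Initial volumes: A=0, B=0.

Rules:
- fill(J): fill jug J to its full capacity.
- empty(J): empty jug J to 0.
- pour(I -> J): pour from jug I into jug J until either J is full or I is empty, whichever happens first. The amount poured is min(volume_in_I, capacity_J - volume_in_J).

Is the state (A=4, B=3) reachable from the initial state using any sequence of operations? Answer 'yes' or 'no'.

BFS explored all 34 reachable states.
Reachable set includes: (0,0), (0,1), (0,2), (0,3), (0,4), (0,5), (0,6), (0,7), (0,8), (0,9), (1,0), (1,9) ...
Target (A=4, B=3) not in reachable set → no.

Answer: no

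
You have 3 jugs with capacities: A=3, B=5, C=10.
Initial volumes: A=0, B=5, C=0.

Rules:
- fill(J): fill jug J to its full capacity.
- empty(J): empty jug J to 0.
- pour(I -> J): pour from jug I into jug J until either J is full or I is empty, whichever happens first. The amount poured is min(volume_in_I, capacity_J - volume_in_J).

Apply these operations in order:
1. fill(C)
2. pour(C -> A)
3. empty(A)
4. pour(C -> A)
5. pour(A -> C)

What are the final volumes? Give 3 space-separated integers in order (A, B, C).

Answer: 0 5 7

Derivation:
Step 1: fill(C) -> (A=0 B=5 C=10)
Step 2: pour(C -> A) -> (A=3 B=5 C=7)
Step 3: empty(A) -> (A=0 B=5 C=7)
Step 4: pour(C -> A) -> (A=3 B=5 C=4)
Step 5: pour(A -> C) -> (A=0 B=5 C=7)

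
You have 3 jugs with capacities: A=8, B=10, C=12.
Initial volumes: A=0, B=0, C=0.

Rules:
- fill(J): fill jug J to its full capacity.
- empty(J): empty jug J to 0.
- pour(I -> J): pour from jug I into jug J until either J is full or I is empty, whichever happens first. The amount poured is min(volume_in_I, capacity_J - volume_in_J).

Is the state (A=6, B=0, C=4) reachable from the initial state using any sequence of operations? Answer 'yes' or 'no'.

Answer: yes

Derivation:
BFS from (A=0, B=0, C=0):
  1. fill(A) -> (A=8 B=0 C=0)
  2. fill(C) -> (A=8 B=0 C=12)
  3. pour(A -> B) -> (A=0 B=8 C=12)
  4. pour(C -> A) -> (A=8 B=8 C=4)
  5. pour(A -> B) -> (A=6 B=10 C=4)
  6. empty(B) -> (A=6 B=0 C=4)
Target reached → yes.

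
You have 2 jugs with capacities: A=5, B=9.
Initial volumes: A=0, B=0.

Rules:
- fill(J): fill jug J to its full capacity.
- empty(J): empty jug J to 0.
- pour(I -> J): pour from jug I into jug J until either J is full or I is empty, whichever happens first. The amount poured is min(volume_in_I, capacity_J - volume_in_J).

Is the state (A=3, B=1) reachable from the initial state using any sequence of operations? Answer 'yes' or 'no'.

BFS explored all 28 reachable states.
Reachable set includes: (0,0), (0,1), (0,2), (0,3), (0,4), (0,5), (0,6), (0,7), (0,8), (0,9), (1,0), (1,9) ...
Target (A=3, B=1) not in reachable set → no.

Answer: no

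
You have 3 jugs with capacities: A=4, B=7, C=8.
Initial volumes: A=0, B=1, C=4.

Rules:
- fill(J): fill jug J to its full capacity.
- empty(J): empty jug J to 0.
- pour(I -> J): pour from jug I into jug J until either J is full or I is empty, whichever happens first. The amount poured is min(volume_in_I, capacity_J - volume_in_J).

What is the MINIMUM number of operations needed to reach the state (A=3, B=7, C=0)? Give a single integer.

Answer: 5

Derivation:
BFS from (A=0, B=1, C=4). One shortest path:
  1. fill(B) -> (A=0 B=7 C=4)
  2. pour(B -> C) -> (A=0 B=3 C=8)
  3. empty(C) -> (A=0 B=3 C=0)
  4. pour(B -> A) -> (A=3 B=0 C=0)
  5. fill(B) -> (A=3 B=7 C=0)
Reached target in 5 moves.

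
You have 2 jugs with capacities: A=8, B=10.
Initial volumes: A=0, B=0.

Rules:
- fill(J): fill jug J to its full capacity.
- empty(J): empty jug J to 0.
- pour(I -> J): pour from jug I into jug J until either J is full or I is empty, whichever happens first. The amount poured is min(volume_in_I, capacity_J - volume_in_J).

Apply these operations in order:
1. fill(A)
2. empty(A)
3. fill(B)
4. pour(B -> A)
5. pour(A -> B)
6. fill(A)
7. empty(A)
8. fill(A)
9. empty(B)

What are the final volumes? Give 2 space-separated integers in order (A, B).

Answer: 8 0

Derivation:
Step 1: fill(A) -> (A=8 B=0)
Step 2: empty(A) -> (A=0 B=0)
Step 3: fill(B) -> (A=0 B=10)
Step 4: pour(B -> A) -> (A=8 B=2)
Step 5: pour(A -> B) -> (A=0 B=10)
Step 6: fill(A) -> (A=8 B=10)
Step 7: empty(A) -> (A=0 B=10)
Step 8: fill(A) -> (A=8 B=10)
Step 9: empty(B) -> (A=8 B=0)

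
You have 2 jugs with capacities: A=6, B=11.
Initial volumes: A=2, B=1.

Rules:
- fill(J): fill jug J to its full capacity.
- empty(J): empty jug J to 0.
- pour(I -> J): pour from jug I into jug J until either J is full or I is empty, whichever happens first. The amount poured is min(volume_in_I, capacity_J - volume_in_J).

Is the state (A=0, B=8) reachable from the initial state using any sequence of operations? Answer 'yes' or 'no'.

Answer: yes

Derivation:
BFS from (A=2, B=1):
  1. empty(B) -> (A=2 B=0)
  2. pour(A -> B) -> (A=0 B=2)
  3. fill(A) -> (A=6 B=2)
  4. pour(A -> B) -> (A=0 B=8)
Target reached → yes.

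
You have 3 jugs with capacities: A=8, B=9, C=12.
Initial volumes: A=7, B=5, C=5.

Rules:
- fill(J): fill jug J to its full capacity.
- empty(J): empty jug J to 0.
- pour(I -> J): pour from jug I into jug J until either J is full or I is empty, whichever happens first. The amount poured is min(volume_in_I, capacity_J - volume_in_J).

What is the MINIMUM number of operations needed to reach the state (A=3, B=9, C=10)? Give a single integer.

BFS from (A=7, B=5, C=5). One shortest path:
  1. empty(B) -> (A=7 B=0 C=5)
  2. fill(C) -> (A=7 B=0 C=12)
  3. pour(C -> B) -> (A=7 B=9 C=3)
  4. empty(B) -> (A=7 B=0 C=3)
  5. pour(A -> B) -> (A=0 B=7 C=3)
  6. pour(C -> A) -> (A=3 B=7 C=0)
  7. fill(C) -> (A=3 B=7 C=12)
  8. pour(C -> B) -> (A=3 B=9 C=10)
Reached target in 8 moves.

Answer: 8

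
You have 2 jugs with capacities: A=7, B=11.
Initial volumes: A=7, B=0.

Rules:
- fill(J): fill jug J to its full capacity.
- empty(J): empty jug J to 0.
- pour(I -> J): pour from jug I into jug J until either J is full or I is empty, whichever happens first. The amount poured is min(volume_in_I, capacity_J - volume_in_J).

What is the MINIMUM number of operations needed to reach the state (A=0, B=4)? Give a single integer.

Answer: 4

Derivation:
BFS from (A=7, B=0). One shortest path:
  1. empty(A) -> (A=0 B=0)
  2. fill(B) -> (A=0 B=11)
  3. pour(B -> A) -> (A=7 B=4)
  4. empty(A) -> (A=0 B=4)
Reached target in 4 moves.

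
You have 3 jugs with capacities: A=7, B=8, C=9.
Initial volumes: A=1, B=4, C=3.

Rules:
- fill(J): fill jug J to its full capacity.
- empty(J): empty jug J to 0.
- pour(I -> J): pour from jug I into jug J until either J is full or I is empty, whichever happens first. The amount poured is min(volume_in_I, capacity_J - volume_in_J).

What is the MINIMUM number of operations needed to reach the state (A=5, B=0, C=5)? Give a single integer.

Answer: 6

Derivation:
BFS from (A=1, B=4, C=3). One shortest path:
  1. pour(A -> B) -> (A=0 B=5 C=3)
  2. pour(C -> A) -> (A=3 B=5 C=0)
  3. fill(C) -> (A=3 B=5 C=9)
  4. pour(C -> A) -> (A=7 B=5 C=5)
  5. empty(A) -> (A=0 B=5 C=5)
  6. pour(B -> A) -> (A=5 B=0 C=5)
Reached target in 6 moves.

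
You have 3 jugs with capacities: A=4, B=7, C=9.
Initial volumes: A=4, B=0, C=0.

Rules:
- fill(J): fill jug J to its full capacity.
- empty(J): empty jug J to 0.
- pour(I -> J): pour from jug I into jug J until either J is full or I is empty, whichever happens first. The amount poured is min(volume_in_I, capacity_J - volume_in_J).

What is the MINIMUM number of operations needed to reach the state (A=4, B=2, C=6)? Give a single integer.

BFS from (A=4, B=0, C=0). One shortest path:
  1. pour(A -> B) -> (A=0 B=4 C=0)
  2. fill(A) -> (A=4 B=4 C=0)
  3. pour(A -> C) -> (A=0 B=4 C=4)
  4. fill(A) -> (A=4 B=4 C=4)
  5. pour(A -> B) -> (A=1 B=7 C=4)
  6. pour(B -> C) -> (A=1 B=2 C=9)
  7. pour(C -> A) -> (A=4 B=2 C=6)
Reached target in 7 moves.

Answer: 7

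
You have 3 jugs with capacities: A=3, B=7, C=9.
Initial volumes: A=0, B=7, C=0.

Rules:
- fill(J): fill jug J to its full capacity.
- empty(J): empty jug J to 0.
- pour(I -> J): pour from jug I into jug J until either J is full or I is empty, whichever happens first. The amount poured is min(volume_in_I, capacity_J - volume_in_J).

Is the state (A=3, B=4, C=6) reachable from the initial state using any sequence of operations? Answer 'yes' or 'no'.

BFS from (A=0, B=7, C=0):
  1. fill(C) -> (A=0 B=7 C=9)
  2. pour(B -> A) -> (A=3 B=4 C=9)
  3. empty(A) -> (A=0 B=4 C=9)
  4. pour(C -> A) -> (A=3 B=4 C=6)
Target reached → yes.

Answer: yes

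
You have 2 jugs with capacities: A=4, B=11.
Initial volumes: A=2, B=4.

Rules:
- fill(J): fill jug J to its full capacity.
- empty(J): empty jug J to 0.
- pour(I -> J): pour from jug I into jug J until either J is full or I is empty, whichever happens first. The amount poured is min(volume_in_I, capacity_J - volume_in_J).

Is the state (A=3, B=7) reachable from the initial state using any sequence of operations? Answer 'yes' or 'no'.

BFS explored all 31 reachable states.
Reachable set includes: (0,0), (0,1), (0,2), (0,3), (0,4), (0,5), (0,6), (0,7), (0,8), (0,9), (0,10), (0,11) ...
Target (A=3, B=7) not in reachable set → no.

Answer: no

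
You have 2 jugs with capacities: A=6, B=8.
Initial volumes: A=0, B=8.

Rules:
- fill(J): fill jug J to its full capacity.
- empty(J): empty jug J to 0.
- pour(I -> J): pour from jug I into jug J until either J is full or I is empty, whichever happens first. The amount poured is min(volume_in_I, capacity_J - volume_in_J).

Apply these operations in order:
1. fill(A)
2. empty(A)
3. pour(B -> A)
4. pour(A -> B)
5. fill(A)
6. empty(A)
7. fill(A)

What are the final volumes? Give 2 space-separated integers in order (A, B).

Step 1: fill(A) -> (A=6 B=8)
Step 2: empty(A) -> (A=0 B=8)
Step 3: pour(B -> A) -> (A=6 B=2)
Step 4: pour(A -> B) -> (A=0 B=8)
Step 5: fill(A) -> (A=6 B=8)
Step 6: empty(A) -> (A=0 B=8)
Step 7: fill(A) -> (A=6 B=8)

Answer: 6 8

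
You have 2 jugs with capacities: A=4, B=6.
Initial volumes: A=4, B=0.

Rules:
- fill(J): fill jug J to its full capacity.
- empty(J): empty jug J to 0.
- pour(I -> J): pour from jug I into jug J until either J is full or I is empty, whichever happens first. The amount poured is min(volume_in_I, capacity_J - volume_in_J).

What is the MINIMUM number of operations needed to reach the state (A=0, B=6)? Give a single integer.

Answer: 2

Derivation:
BFS from (A=4, B=0). One shortest path:
  1. empty(A) -> (A=0 B=0)
  2. fill(B) -> (A=0 B=6)
Reached target in 2 moves.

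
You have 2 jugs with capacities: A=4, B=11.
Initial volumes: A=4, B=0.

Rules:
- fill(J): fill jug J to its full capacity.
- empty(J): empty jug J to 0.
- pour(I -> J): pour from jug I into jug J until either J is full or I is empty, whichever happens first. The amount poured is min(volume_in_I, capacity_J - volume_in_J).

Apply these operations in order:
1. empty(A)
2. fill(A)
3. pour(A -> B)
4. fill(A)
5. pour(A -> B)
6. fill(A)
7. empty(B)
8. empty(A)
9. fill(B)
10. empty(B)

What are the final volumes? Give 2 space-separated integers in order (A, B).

Answer: 0 0

Derivation:
Step 1: empty(A) -> (A=0 B=0)
Step 2: fill(A) -> (A=4 B=0)
Step 3: pour(A -> B) -> (A=0 B=4)
Step 4: fill(A) -> (A=4 B=4)
Step 5: pour(A -> B) -> (A=0 B=8)
Step 6: fill(A) -> (A=4 B=8)
Step 7: empty(B) -> (A=4 B=0)
Step 8: empty(A) -> (A=0 B=0)
Step 9: fill(B) -> (A=0 B=11)
Step 10: empty(B) -> (A=0 B=0)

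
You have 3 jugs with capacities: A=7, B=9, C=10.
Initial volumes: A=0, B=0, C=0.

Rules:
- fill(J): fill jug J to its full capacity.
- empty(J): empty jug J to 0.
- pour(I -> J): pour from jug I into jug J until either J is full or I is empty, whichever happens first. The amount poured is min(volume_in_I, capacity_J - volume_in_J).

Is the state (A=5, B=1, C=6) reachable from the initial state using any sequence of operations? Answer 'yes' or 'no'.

Answer: no

Derivation:
BFS explored all 448 reachable states.
Reachable set includes: (0,0,0), (0,0,1), (0,0,2), (0,0,3), (0,0,4), (0,0,5), (0,0,6), (0,0,7), (0,0,8), (0,0,9), (0,0,10), (0,1,0) ...
Target (A=5, B=1, C=6) not in reachable set → no.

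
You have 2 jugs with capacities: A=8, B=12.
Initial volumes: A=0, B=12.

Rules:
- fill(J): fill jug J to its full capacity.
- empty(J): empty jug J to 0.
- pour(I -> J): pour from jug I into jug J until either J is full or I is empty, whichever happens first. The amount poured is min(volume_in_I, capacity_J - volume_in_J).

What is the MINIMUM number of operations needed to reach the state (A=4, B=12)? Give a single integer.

BFS from (A=0, B=12). One shortest path:
  1. pour(B -> A) -> (A=8 B=4)
  2. empty(A) -> (A=0 B=4)
  3. pour(B -> A) -> (A=4 B=0)
  4. fill(B) -> (A=4 B=12)
Reached target in 4 moves.

Answer: 4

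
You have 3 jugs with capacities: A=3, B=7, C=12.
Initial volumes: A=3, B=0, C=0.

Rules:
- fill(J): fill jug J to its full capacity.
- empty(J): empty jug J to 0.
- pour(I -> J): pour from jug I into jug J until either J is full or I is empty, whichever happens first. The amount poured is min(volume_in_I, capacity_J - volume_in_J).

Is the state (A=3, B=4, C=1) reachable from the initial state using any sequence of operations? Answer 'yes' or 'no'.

BFS from (A=3, B=0, C=0):
  1. fill(C) -> (A=3 B=0 C=12)
  2. pour(A -> B) -> (A=0 B=3 C=12)
  3. pour(C -> B) -> (A=0 B=7 C=8)
  4. empty(B) -> (A=0 B=0 C=8)
  5. pour(C -> B) -> (A=0 B=7 C=1)
  6. pour(B -> A) -> (A=3 B=4 C=1)
Target reached → yes.

Answer: yes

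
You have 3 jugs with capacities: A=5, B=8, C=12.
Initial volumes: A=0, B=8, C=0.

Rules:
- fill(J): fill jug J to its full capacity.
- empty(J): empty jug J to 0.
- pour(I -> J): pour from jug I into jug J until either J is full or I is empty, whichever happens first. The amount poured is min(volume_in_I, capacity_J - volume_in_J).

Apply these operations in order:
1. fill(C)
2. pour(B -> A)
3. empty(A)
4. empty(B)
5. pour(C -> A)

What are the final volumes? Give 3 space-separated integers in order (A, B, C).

Step 1: fill(C) -> (A=0 B=8 C=12)
Step 2: pour(B -> A) -> (A=5 B=3 C=12)
Step 3: empty(A) -> (A=0 B=3 C=12)
Step 4: empty(B) -> (A=0 B=0 C=12)
Step 5: pour(C -> A) -> (A=5 B=0 C=7)

Answer: 5 0 7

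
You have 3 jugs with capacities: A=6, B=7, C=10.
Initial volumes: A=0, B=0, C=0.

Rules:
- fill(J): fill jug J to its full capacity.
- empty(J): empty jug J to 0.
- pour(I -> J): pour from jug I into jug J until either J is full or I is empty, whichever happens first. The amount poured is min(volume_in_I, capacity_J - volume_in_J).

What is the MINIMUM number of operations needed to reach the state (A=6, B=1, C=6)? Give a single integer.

Answer: 4

Derivation:
BFS from (A=0, B=0, C=0). One shortest path:
  1. fill(A) -> (A=6 B=0 C=0)
  2. fill(B) -> (A=6 B=7 C=0)
  3. pour(A -> C) -> (A=0 B=7 C=6)
  4. pour(B -> A) -> (A=6 B=1 C=6)
Reached target in 4 moves.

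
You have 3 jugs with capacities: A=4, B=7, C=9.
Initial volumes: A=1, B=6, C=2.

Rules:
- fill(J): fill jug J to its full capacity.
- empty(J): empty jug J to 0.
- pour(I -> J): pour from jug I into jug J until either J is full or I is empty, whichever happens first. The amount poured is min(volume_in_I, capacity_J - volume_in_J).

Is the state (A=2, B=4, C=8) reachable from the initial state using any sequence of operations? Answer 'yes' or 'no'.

Answer: no

Derivation:
BFS explored all 257 reachable states.
Reachable set includes: (0,0,0), (0,0,1), (0,0,2), (0,0,3), (0,0,4), (0,0,5), (0,0,6), (0,0,7), (0,0,8), (0,0,9), (0,1,0), (0,1,1) ...
Target (A=2, B=4, C=8) not in reachable set → no.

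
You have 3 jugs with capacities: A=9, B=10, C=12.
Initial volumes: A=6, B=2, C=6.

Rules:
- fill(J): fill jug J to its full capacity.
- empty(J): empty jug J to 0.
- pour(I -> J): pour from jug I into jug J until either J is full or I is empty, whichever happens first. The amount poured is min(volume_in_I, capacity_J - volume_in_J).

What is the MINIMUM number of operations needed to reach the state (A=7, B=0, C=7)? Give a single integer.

Answer: 7

Derivation:
BFS from (A=6, B=2, C=6). One shortest path:
  1. pour(C -> B) -> (A=6 B=8 C=0)
  2. fill(C) -> (A=6 B=8 C=12)
  3. pour(C -> A) -> (A=9 B=8 C=9)
  4. pour(A -> B) -> (A=7 B=10 C=9)
  5. pour(B -> C) -> (A=7 B=7 C=12)
  6. empty(C) -> (A=7 B=7 C=0)
  7. pour(B -> C) -> (A=7 B=0 C=7)
Reached target in 7 moves.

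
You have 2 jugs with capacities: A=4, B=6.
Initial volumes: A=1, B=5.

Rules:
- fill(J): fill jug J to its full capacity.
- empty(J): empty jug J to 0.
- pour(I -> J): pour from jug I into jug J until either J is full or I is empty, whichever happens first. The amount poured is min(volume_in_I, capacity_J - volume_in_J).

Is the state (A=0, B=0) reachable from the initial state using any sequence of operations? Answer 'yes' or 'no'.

BFS from (A=1, B=5):
  1. empty(A) -> (A=0 B=5)
  2. empty(B) -> (A=0 B=0)
Target reached → yes.

Answer: yes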